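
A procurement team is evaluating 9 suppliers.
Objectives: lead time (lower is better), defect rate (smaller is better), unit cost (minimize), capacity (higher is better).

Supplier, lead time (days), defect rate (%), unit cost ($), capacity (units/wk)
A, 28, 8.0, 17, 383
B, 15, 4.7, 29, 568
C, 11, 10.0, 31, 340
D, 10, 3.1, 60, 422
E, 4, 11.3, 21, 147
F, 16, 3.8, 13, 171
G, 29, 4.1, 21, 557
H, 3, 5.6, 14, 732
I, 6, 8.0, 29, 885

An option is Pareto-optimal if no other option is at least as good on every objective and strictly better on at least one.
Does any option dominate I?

A: worse on lead time (28 vs 6).
B: worse on lead time (15 vs 6).
C: worse on lead time (11 vs 6).
D: worse on lead time (10 vs 6).
E: worse on defect rate (11.3 vs 8.0).
F: worse on lead time (16 vs 6).
G: worse on lead time (29 vs 6).
H: worse on capacity (732 vs 885).
No option is at least as good as I on every objective and strictly better on one.

No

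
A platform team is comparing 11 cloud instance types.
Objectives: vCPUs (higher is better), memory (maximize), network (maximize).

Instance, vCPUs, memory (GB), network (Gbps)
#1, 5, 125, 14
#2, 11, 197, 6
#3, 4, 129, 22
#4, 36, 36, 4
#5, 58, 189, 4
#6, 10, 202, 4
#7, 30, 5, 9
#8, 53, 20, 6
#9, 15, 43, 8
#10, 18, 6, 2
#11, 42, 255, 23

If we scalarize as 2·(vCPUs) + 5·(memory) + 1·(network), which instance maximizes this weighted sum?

#1: 2·5 + 5·125 + 1·14 = 649
#2: 2·11 + 5·197 + 1·6 = 1013
#3: 2·4 + 5·129 + 1·22 = 675
#4: 2·36 + 5·36 + 1·4 = 256
#5: 2·58 + 5·189 + 1·4 = 1065
#6: 2·10 + 5·202 + 1·4 = 1034
#7: 2·30 + 5·5 + 1·9 = 94
#8: 2·53 + 5·20 + 1·6 = 212
#9: 2·15 + 5·43 + 1·8 = 253
#10: 2·18 + 5·6 + 1·2 = 68
#11: 2·42 + 5·255 + 1·23 = 1382
Highest: #11 at 1382.

#11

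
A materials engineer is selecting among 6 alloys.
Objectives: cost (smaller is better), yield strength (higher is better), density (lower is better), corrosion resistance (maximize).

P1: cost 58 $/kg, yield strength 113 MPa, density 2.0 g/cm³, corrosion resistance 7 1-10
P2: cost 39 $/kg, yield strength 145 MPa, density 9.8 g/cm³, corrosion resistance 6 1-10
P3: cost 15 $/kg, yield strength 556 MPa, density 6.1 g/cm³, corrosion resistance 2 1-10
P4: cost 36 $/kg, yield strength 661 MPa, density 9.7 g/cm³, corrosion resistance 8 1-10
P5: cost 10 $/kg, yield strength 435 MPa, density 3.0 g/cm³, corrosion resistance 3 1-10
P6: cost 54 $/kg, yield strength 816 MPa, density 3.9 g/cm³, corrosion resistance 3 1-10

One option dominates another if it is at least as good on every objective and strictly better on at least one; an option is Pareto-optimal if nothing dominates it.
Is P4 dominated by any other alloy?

No

P1: worse on cost (58 vs 36).
P2: worse on cost (39 vs 36).
P3: worse on yield strength (556 vs 661).
P5: worse on yield strength (435 vs 661).
P6: worse on cost (54 vs 36).
No option is at least as good as P4 on every objective and strictly better on one.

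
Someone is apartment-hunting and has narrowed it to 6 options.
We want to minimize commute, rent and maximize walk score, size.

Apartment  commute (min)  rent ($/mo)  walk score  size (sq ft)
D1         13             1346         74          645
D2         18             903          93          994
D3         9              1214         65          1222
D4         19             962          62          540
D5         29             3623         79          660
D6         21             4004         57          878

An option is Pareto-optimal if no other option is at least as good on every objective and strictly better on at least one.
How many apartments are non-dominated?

D1: not dominated.
D2: not dominated (best rent).
D3: not dominated (best commute).
D4: dominated by D2 (commute 18≤19, rent 903≤962, walk score 93≥62, size 994≥540).
D5: dominated by D2 (commute 18≤29, rent 903≤3623, walk score 93≥79, size 994≥660).
D6: dominated by D2 (commute 18≤21, rent 903≤4004, walk score 93≥57, size 994≥878).
Pareto-optimal: D1, D2, D3 → 3.

3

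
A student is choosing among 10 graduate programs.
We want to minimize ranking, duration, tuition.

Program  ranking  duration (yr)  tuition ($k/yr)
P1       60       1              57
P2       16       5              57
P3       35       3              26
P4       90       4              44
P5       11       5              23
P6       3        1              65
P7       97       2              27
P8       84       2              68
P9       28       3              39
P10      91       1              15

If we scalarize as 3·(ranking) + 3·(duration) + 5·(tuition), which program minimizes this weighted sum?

P1: 3·60 + 3·1 + 5·57 = 468
P2: 3·16 + 3·5 + 5·57 = 348
P3: 3·35 + 3·3 + 5·26 = 244
P4: 3·90 + 3·4 + 5·44 = 502
P5: 3·11 + 3·5 + 5·23 = 163
P6: 3·3 + 3·1 + 5·65 = 337
P7: 3·97 + 3·2 + 5·27 = 432
P8: 3·84 + 3·2 + 5·68 = 598
P9: 3·28 + 3·3 + 5·39 = 288
P10: 3·91 + 3·1 + 5·15 = 351
Lowest: P5 at 163.

P5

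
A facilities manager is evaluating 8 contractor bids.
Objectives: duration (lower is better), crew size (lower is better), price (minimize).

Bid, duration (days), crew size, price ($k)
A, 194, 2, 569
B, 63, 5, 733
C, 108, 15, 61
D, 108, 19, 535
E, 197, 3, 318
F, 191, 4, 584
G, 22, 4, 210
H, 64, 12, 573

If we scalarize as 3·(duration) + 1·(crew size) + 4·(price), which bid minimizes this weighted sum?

A: 3·194 + 1·2 + 4·569 = 2860
B: 3·63 + 1·5 + 4·733 = 3126
C: 3·108 + 1·15 + 4·61 = 583
D: 3·108 + 1·19 + 4·535 = 2483
E: 3·197 + 1·3 + 4·318 = 1866
F: 3·191 + 1·4 + 4·584 = 2913
G: 3·22 + 1·4 + 4·210 = 910
H: 3·64 + 1·12 + 4·573 = 2496
Lowest: C at 583.

C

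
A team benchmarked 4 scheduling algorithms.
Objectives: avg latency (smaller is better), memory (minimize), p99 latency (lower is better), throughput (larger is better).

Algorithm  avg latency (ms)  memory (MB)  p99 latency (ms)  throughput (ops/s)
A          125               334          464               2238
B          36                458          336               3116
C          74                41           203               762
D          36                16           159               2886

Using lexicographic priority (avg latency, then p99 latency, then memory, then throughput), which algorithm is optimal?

D

First minimize avg latency: best is 36, kept {B, D}.
Then minimize p99 latency: best is 159, kept {D}.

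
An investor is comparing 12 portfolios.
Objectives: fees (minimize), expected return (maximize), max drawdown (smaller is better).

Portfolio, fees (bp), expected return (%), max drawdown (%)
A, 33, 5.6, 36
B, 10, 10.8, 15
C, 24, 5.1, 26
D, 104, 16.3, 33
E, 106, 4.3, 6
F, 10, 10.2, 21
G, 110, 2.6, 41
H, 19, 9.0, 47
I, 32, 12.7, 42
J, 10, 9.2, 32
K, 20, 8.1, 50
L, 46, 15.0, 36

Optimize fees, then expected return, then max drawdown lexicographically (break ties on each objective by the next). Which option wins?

B

First minimize fees: best is 10, kept {B, F, J}.
Then maximize expected return: best is 10.8, kept {B}.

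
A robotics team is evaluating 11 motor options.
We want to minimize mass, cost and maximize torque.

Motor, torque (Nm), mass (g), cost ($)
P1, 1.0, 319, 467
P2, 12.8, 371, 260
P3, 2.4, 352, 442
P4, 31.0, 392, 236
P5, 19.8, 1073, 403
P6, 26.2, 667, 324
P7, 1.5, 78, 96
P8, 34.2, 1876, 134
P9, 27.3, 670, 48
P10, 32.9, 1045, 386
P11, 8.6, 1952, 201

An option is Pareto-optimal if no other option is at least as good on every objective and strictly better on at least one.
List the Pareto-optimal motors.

P2, P3, P4, P7, P8, P9, P10

P1: dominated by P7 (torque 1.5≥1.0, mass 78≤319, cost 96≤467).
P2: not dominated.
P3: not dominated.
P4: not dominated.
P5: dominated by P4 (torque 31.0≥19.8, mass 392≤1073, cost 236≤403).
P6: dominated by P4 (torque 31.0≥26.2, mass 392≤667, cost 236≤324).
P7: not dominated (best mass).
P8: not dominated (best torque).
P9: not dominated (best cost).
P10: not dominated.
P11: dominated by P8 (torque 34.2≥8.6, mass 1876≤1952, cost 134≤201).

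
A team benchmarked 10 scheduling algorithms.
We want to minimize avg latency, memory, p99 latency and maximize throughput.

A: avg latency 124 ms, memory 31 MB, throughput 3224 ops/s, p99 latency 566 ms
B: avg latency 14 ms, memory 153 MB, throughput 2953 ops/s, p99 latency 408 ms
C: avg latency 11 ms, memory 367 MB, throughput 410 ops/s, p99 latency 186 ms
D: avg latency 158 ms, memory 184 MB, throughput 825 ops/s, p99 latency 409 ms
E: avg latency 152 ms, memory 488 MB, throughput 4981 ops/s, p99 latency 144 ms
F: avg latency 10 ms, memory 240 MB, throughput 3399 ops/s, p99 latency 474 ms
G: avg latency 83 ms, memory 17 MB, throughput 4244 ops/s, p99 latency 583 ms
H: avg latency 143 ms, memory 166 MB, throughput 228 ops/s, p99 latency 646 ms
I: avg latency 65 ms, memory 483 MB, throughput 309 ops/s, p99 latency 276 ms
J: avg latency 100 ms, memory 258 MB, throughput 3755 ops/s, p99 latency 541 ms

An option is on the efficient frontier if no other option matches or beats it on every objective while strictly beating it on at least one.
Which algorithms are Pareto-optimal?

A, B, C, E, F, G, J

A: not dominated.
B: not dominated.
C: not dominated.
D: dominated by B (avg latency 14≤158, memory 153≤184, throughput 2953≥825, p99 latency 408≤409).
E: not dominated (best throughput).
F: not dominated (best avg latency).
G: not dominated (best memory).
H: dominated by A (avg latency 124≤143, memory 31≤166, throughput 3224≥228, p99 latency 566≤646).
I: dominated by C (avg latency 11≤65, memory 367≤483, throughput 410≥309, p99 latency 186≤276).
J: not dominated.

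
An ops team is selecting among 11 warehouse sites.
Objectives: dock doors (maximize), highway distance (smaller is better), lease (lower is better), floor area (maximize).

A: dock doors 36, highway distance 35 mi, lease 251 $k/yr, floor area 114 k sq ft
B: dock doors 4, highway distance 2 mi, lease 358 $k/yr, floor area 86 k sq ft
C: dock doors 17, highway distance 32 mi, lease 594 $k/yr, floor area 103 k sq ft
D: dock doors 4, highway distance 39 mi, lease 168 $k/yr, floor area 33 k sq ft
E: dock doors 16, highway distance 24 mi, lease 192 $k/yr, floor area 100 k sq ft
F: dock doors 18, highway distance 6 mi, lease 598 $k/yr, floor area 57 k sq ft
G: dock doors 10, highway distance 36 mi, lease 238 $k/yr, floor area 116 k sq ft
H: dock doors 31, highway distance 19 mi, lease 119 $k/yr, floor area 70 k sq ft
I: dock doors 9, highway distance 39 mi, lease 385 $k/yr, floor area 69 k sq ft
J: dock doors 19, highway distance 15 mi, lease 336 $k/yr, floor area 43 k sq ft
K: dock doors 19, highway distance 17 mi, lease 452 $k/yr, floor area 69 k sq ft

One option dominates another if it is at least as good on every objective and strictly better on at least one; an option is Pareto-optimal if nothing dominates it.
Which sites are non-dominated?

A, B, C, E, F, G, H, J, K

A: not dominated (best dock doors).
B: not dominated (best highway distance).
C: not dominated.
D: dominated by H (dock doors 31≥4, highway distance 19≤39, lease 119≤168, floor area 70≥33).
E: not dominated.
F: not dominated.
G: not dominated (best floor area).
H: not dominated (best lease).
I: dominated by A (dock doors 36≥9, highway distance 35≤39, lease 251≤385, floor area 114≥69).
J: not dominated.
K: not dominated.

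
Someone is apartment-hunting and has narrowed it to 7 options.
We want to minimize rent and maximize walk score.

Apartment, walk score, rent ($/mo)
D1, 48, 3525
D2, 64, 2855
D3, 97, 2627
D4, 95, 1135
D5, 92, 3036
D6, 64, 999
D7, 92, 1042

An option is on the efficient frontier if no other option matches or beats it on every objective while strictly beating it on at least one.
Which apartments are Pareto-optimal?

D3, D4, D6, D7

D1: dominated by D2 (walk score 64≥48, rent 2855≤3525).
D2: dominated by D3 (walk score 97≥64, rent 2627≤2855).
D3: not dominated (best walk score).
D4: not dominated.
D5: dominated by D3 (walk score 97≥92, rent 2627≤3036).
D6: not dominated (best rent).
D7: not dominated.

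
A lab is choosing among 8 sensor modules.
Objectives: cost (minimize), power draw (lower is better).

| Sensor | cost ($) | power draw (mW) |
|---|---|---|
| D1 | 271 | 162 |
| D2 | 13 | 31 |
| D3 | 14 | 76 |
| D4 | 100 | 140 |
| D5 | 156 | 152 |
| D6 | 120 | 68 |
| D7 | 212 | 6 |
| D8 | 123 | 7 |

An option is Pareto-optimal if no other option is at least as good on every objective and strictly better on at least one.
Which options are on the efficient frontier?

D1: dominated by D2 (cost 13≤271, power draw 31≤162).
D2: not dominated (best cost).
D3: dominated by D2 (cost 13≤14, power draw 31≤76).
D4: dominated by D2 (cost 13≤100, power draw 31≤140).
D5: dominated by D2 (cost 13≤156, power draw 31≤152).
D6: dominated by D2 (cost 13≤120, power draw 31≤68).
D7: not dominated (best power draw).
D8: not dominated.

D2, D7, D8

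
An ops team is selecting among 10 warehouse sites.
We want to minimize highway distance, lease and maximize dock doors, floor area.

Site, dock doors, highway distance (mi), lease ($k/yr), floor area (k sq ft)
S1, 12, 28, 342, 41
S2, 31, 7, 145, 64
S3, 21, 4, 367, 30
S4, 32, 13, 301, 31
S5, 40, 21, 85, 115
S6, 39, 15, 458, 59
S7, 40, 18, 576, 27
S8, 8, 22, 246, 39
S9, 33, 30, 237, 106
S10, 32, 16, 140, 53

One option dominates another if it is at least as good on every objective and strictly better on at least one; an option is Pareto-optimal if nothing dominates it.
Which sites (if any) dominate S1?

S2: dock doors 31≥12, highway distance 7≤28, lease 145≤342, floor area 64≥41 — dominates S1.
S5: dock doors 40≥12, highway distance 21≤28, lease 85≤342, floor area 115≥41 — dominates S1.
S10: dock doors 32≥12, highway distance 16≤28, lease 140≤342, floor area 53≥41 — dominates S1.
Others (S3, S4, S6, S7, S8, S9) are each worse than S1 on at least one objective.

S2, S5, S10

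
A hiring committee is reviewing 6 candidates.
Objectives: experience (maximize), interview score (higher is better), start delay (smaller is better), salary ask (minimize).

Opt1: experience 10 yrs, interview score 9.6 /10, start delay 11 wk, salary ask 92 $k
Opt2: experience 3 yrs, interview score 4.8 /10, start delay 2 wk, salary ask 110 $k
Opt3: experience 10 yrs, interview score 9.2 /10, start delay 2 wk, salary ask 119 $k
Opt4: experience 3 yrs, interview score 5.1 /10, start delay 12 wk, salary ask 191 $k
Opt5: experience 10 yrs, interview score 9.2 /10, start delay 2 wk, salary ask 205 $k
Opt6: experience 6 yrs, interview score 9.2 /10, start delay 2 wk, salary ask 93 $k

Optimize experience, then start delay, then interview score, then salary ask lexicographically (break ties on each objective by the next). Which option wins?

First maximize experience: best is 10, kept {Opt1, Opt3, Opt5}.
Then minimize start delay: best is 2, kept {Opt3, Opt5}.
Then maximize interview score: best is 9.2, kept {Opt3, Opt5}.
Then minimize salary ask: best is 119, kept {Opt3}.

Opt3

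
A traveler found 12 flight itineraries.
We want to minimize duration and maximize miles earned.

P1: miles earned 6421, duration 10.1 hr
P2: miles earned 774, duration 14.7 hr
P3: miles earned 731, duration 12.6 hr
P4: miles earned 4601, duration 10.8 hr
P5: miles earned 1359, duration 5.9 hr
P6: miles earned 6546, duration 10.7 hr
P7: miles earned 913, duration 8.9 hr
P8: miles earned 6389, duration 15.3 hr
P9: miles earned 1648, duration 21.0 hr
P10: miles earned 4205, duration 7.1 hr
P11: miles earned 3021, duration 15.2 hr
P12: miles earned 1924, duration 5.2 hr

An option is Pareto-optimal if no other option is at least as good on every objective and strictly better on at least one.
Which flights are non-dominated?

P1: not dominated.
P2: dominated by P1 (miles earned 6421≥774, duration 10.1≤14.7).
P3: dominated by P1 (miles earned 6421≥731, duration 10.1≤12.6).
P4: dominated by P1 (miles earned 6421≥4601, duration 10.1≤10.8).
P5: dominated by P12 (miles earned 1924≥1359, duration 5.2≤5.9).
P6: not dominated (best miles earned).
P7: dominated by P5 (miles earned 1359≥913, duration 5.9≤8.9).
P8: dominated by P1 (miles earned 6421≥6389, duration 10.1≤15.3).
P9: dominated by P1 (miles earned 6421≥1648, duration 10.1≤21.0).
P10: not dominated.
P11: dominated by P1 (miles earned 6421≥3021, duration 10.1≤15.2).
P12: not dominated (best duration).

P1, P6, P10, P12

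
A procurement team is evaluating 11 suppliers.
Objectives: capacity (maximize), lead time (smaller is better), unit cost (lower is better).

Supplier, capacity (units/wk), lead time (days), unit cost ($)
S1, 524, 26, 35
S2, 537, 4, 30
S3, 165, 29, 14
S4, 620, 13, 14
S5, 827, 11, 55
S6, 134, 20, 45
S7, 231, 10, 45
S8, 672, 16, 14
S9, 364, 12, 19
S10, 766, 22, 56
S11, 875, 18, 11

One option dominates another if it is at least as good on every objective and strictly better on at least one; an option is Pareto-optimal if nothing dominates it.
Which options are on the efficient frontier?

S1: dominated by S2 (capacity 537≥524, lead time 4≤26, unit cost 30≤35).
S2: not dominated (best lead time).
S3: dominated by S4 (capacity 620≥165, lead time 13≤29, unit cost 14≤14).
S4: not dominated.
S5: not dominated.
S6: dominated by S2 (capacity 537≥134, lead time 4≤20, unit cost 30≤45).
S7: dominated by S2 (capacity 537≥231, lead time 4≤10, unit cost 30≤45).
S8: not dominated.
S9: not dominated.
S10: dominated by S5 (capacity 827≥766, lead time 11≤22, unit cost 55≤56).
S11: not dominated (best capacity).

S2, S4, S5, S8, S9, S11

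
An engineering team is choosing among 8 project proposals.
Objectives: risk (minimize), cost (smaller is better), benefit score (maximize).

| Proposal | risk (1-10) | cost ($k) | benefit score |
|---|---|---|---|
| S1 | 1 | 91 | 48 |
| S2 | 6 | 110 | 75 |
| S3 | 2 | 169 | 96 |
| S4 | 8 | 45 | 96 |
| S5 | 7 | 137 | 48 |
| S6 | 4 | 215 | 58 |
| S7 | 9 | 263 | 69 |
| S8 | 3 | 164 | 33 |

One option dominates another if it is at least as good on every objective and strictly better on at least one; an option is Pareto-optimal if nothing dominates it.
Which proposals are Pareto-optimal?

S1, S2, S3, S4

S1: not dominated (best risk).
S2: not dominated.
S3: not dominated.
S4: not dominated (best cost).
S5: dominated by S1 (risk 1≤7, cost 91≤137, benefit score 48≥48).
S6: dominated by S3 (risk 2≤4, cost 169≤215, benefit score 96≥58).
S7: dominated by S2 (risk 6≤9, cost 110≤263, benefit score 75≥69).
S8: dominated by S1 (risk 1≤3, cost 91≤164, benefit score 48≥33).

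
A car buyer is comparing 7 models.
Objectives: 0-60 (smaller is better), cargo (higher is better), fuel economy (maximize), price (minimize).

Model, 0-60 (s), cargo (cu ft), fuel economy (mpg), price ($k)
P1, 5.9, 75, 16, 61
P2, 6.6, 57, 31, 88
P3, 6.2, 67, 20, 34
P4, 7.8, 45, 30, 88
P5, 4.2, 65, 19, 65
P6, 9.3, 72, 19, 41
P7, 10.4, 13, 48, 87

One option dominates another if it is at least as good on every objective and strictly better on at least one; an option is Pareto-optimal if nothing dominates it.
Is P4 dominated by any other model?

Yes

P2 vs P4: 0-60 6.6≤7.8, cargo 57≥45, fuel economy 31≥30, price 88≤88 — P2 is at least as good on every objective and strictly better on at least one, so P2 dominates P4.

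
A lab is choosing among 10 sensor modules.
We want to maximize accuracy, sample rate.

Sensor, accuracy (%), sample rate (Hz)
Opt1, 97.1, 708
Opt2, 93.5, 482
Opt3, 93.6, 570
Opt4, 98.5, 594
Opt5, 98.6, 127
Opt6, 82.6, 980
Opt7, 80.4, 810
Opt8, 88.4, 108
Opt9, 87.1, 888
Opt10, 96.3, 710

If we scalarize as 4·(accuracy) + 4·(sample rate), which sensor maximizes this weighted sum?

Opt6

Opt1: 4·97.1 + 4·708 = 3220.4
Opt2: 4·93.5 + 4·482 = 2302.0
Opt3: 4·93.6 + 4·570 = 2654.4
Opt4: 4·98.5 + 4·594 = 2770.0
Opt5: 4·98.6 + 4·127 = 902.4
Opt6: 4·82.6 + 4·980 = 4250.4
Opt7: 4·80.4 + 4·810 = 3561.6
Opt8: 4·88.4 + 4·108 = 785.6
Opt9: 4·87.1 + 4·888 = 3900.4
Opt10: 4·96.3 + 4·710 = 3225.2
Highest: Opt6 at 4250.4.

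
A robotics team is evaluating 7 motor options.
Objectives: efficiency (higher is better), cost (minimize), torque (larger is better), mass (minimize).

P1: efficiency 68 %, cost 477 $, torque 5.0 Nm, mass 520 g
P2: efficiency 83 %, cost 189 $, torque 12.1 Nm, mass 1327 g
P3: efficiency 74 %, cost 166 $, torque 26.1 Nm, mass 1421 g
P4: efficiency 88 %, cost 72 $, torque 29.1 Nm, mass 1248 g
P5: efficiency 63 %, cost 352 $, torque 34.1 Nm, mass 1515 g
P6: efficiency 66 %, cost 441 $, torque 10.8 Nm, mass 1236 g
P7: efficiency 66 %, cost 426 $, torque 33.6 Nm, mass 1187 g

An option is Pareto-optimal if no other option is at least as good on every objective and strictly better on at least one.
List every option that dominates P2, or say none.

P4: efficiency 88≥83, cost 72≤189, torque 29.1≥12.1, mass 1248≤1327 — dominates P2.
Others (P1, P3, P5, P6, P7) are each worse than P2 on at least one objective.

P4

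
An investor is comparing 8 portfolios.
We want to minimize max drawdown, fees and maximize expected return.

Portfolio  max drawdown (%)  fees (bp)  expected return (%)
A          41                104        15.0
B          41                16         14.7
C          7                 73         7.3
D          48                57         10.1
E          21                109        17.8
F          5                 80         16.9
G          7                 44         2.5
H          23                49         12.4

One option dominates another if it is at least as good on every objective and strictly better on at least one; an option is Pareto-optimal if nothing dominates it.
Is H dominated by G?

G vs H: G is worse on expected return (2.5 vs 12.4), so it does not dominate H.

No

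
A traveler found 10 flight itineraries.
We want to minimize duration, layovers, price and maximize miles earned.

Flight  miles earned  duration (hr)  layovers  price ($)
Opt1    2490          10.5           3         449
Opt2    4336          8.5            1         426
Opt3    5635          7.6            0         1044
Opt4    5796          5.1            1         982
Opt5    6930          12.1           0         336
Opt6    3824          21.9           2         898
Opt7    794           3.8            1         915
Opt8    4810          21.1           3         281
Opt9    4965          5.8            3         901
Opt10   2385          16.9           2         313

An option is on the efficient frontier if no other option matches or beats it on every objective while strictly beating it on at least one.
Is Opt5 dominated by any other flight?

No

Opt1: worse on miles earned (2490 vs 6930).
Opt2: worse on miles earned (4336 vs 6930).
Opt3: worse on miles earned (5635 vs 6930).
Opt4: worse on miles earned (5796 vs 6930).
Opt6: worse on miles earned (3824 vs 6930).
Opt7: worse on miles earned (794 vs 6930).
Opt8: worse on miles earned (4810 vs 6930).
Opt9: worse on miles earned (4965 vs 6930).
Opt10: worse on miles earned (2385 vs 6930).
No option is at least as good as Opt5 on every objective and strictly better on one.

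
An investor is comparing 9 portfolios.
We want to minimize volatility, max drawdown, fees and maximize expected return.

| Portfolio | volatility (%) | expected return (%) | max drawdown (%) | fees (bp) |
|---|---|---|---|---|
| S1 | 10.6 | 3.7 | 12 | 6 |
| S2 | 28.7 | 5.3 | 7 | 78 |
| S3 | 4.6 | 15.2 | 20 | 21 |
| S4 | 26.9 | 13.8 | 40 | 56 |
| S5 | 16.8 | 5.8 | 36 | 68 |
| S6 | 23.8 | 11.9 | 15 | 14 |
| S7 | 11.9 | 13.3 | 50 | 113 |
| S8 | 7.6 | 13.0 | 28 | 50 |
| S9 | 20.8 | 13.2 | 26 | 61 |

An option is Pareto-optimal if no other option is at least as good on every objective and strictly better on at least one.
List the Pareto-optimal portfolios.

S1: not dominated (best fees).
S2: not dominated (best max drawdown).
S3: not dominated (best volatility).
S4: dominated by S3 (volatility 4.6≤26.9, expected return 15.2≥13.8, max drawdown 20≤40, fees 21≤56).
S5: dominated by S3 (volatility 4.6≤16.8, expected return 15.2≥5.8, max drawdown 20≤36, fees 21≤68).
S6: not dominated.
S7: dominated by S3 (volatility 4.6≤11.9, expected return 15.2≥13.3, max drawdown 20≤50, fees 21≤113).
S8: dominated by S3 (volatility 4.6≤7.6, expected return 15.2≥13.0, max drawdown 20≤28, fees 21≤50).
S9: dominated by S3 (volatility 4.6≤20.8, expected return 15.2≥13.2, max drawdown 20≤26, fees 21≤61).

S1, S2, S3, S6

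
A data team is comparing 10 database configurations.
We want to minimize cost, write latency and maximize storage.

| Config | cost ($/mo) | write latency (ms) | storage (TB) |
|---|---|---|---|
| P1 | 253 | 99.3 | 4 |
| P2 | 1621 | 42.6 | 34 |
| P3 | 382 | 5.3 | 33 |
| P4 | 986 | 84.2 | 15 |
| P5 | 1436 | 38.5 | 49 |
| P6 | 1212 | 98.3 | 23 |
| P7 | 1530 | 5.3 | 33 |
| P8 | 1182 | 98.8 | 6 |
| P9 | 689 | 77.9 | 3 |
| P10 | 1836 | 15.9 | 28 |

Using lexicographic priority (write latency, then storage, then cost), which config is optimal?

P3

First minimize write latency: best is 5.3, kept {P3, P7}.
Then maximize storage: best is 33, kept {P3, P7}.
Then minimize cost: best is 382, kept {P3}.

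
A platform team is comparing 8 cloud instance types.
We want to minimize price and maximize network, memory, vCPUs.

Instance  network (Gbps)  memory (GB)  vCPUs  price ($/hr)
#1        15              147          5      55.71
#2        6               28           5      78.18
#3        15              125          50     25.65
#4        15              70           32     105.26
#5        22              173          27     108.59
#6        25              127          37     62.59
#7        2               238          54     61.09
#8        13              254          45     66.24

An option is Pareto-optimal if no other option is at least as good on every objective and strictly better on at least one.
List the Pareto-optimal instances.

#1, #3, #5, #6, #7, #8

#1: not dominated.
#2: dominated by #1 (network 15≥6, memory 147≥28, vCPUs 5≥5, price 55.71≤78.18).
#3: not dominated (best price).
#4: dominated by #3 (network 15≥15, memory 125≥70, vCPUs 50≥32, price 25.65≤105.26).
#5: not dominated.
#6: not dominated (best network).
#7: not dominated (best vCPUs).
#8: not dominated (best memory).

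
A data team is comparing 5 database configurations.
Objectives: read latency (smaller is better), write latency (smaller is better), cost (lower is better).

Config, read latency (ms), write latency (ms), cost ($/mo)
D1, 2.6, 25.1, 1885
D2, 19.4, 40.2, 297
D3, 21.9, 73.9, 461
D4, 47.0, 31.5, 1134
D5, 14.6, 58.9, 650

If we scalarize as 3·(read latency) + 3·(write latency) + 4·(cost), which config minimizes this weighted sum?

D1: 3·2.6 + 3·25.1 + 4·1885 = 7623.1
D2: 3·19.4 + 3·40.2 + 4·297 = 1366.8
D3: 3·21.9 + 3·73.9 + 4·461 = 2131.4
D4: 3·47.0 + 3·31.5 + 4·1134 = 4771.5
D5: 3·14.6 + 3·58.9 + 4·650 = 2820.5
Lowest: D2 at 1366.8.

D2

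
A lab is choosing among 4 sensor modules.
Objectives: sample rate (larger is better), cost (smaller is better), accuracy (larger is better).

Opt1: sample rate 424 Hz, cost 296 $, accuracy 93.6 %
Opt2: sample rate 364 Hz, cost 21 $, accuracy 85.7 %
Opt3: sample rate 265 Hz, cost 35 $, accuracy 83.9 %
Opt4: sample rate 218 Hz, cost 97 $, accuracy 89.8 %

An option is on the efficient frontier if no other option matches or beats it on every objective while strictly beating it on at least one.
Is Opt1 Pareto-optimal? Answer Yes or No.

Yes

Opt2: worse on sample rate (364 vs 424).
Opt3: worse on sample rate (265 vs 424).
Opt4: worse on sample rate (218 vs 424).
No option is at least as good as Opt1 on every objective and strictly better on one.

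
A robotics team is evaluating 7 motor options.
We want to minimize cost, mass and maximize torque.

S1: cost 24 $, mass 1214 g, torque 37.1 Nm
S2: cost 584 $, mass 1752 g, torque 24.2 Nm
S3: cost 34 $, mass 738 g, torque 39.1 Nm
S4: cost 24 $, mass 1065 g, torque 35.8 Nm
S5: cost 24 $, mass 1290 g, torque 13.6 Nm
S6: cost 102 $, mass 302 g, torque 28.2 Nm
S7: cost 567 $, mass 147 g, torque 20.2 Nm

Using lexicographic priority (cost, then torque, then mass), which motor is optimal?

S1

First minimize cost: best is 24, kept {S1, S4, S5}.
Then maximize torque: best is 37.1, kept {S1}.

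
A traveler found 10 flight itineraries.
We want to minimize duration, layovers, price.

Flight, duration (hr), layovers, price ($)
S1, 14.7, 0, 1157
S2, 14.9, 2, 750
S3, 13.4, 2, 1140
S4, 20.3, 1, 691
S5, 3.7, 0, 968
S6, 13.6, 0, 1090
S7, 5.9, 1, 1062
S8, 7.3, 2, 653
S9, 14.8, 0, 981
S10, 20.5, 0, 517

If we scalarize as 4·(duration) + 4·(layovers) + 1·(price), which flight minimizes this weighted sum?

S1: 4·14.7 + 4·0 + 1·1157 = 1215.8
S2: 4·14.9 + 4·2 + 1·750 = 817.6
S3: 4·13.4 + 4·2 + 1·1140 = 1201.6
S4: 4·20.3 + 4·1 + 1·691 = 776.2
S5: 4·3.7 + 4·0 + 1·968 = 982.8
S6: 4·13.6 + 4·0 + 1·1090 = 1144.4
S7: 4·5.9 + 4·1 + 1·1062 = 1089.6
S8: 4·7.3 + 4·2 + 1·653 = 690.2
S9: 4·14.8 + 4·0 + 1·981 = 1040.2
S10: 4·20.5 + 4·0 + 1·517 = 599.0
Lowest: S10 at 599.0.

S10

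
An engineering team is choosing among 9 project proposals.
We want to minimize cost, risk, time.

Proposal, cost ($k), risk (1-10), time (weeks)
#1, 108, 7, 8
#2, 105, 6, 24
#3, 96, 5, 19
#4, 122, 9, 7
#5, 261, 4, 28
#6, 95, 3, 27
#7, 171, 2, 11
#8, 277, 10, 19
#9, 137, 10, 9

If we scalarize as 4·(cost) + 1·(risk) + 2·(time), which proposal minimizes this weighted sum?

#1: 4·108 + 1·7 + 2·8 = 455
#2: 4·105 + 1·6 + 2·24 = 474
#3: 4·96 + 1·5 + 2·19 = 427
#4: 4·122 + 1·9 + 2·7 = 511
#5: 4·261 + 1·4 + 2·28 = 1104
#6: 4·95 + 1·3 + 2·27 = 437
#7: 4·171 + 1·2 + 2·11 = 708
#8: 4·277 + 1·10 + 2·19 = 1156
#9: 4·137 + 1·10 + 2·9 = 576
Lowest: #3 at 427.

#3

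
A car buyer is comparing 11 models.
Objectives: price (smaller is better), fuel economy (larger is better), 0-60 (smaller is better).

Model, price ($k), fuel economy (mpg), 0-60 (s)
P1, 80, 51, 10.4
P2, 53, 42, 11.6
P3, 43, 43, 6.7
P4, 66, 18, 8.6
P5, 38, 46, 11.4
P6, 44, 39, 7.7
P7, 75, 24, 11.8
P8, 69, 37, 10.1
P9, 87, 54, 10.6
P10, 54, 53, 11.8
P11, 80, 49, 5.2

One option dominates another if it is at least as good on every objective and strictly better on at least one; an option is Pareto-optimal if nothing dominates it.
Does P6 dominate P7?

Yes

P6 vs P7: price 44≤75, fuel economy 39≥24, 0-60 7.7≤11.8 — P6 is at least as good on every objective with at least one strict improvement.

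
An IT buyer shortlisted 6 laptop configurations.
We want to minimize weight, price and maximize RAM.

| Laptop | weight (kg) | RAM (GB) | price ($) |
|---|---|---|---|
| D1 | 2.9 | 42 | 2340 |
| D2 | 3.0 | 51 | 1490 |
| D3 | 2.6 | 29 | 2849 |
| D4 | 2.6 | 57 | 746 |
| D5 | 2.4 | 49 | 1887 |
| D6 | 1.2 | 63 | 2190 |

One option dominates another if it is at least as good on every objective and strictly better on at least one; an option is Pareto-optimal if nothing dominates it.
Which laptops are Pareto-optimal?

D1: dominated by D4 (weight 2.6≤2.9, RAM 57≥42, price 746≤2340).
D2: dominated by D4 (weight 2.6≤3.0, RAM 57≥51, price 746≤1490).
D3: dominated by D4 (weight 2.6≤2.6, RAM 57≥29, price 746≤2849).
D4: not dominated (best price).
D5: not dominated.
D6: not dominated (best weight).

D4, D5, D6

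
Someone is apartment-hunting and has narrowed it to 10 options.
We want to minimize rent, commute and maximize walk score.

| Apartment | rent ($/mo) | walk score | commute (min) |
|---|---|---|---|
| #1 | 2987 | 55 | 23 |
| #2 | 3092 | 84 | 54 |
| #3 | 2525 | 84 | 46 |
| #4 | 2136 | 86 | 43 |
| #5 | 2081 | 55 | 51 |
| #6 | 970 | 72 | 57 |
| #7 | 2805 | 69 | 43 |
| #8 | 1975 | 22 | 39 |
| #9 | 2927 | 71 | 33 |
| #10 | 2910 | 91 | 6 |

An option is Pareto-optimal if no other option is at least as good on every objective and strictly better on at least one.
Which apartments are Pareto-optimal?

#4, #5, #6, #8, #10

#1: dominated by #10 (rent 2910≤2987, walk score 91≥55, commute 6≤23).
#2: dominated by #3 (rent 2525≤3092, walk score 84≥84, commute 46≤54).
#3: dominated by #4 (rent 2136≤2525, walk score 86≥84, commute 43≤46).
#4: not dominated.
#5: not dominated.
#6: not dominated (best rent).
#7: dominated by #4 (rent 2136≤2805, walk score 86≥69, commute 43≤43).
#8: not dominated.
#9: dominated by #10 (rent 2910≤2927, walk score 91≥71, commute 6≤33).
#10: not dominated (best walk score).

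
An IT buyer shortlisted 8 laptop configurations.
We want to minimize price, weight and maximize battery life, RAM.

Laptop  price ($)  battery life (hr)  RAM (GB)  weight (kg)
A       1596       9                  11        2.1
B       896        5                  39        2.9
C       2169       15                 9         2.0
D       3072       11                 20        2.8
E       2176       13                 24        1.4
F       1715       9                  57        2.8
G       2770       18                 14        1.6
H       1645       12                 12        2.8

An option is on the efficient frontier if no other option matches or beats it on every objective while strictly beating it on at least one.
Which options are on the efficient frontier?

A, B, C, E, F, G, H

A: not dominated.
B: not dominated (best price).
C: not dominated.
D: dominated by E (price 2176≤3072, battery life 13≥11, RAM 24≥20, weight 1.4≤2.8).
E: not dominated (best weight).
F: not dominated (best RAM).
G: not dominated (best battery life).
H: not dominated.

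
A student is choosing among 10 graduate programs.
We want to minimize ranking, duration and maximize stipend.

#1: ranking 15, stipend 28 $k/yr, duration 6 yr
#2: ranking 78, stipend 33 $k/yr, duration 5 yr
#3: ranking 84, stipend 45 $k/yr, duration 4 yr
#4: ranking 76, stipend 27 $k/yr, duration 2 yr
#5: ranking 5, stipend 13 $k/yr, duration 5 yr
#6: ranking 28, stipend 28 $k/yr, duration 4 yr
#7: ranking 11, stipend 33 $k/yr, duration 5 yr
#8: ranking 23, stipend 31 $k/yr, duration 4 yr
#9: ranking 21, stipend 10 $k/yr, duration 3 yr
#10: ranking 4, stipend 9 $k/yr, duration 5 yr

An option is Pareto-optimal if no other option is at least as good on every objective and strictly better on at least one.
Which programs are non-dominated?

#3, #4, #5, #7, #8, #9, #10

#1: dominated by #7 (ranking 11≤15, stipend 33≥28, duration 5≤6).
#2: dominated by #7 (ranking 11≤78, stipend 33≥33, duration 5≤5).
#3: not dominated (best stipend).
#4: not dominated (best duration).
#5: not dominated.
#6: dominated by #8 (ranking 23≤28, stipend 31≥28, duration 4≤4).
#7: not dominated.
#8: not dominated.
#9: not dominated.
#10: not dominated (best ranking).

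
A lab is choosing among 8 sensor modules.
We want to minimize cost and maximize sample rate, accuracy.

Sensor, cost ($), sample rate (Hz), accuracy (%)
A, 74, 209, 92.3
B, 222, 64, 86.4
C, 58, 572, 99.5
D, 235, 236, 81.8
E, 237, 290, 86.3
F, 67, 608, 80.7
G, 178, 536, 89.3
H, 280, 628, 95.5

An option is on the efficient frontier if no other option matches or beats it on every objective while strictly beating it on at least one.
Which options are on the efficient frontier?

A: dominated by C (cost 58≤74, sample rate 572≥209, accuracy 99.5≥92.3).
B: dominated by A (cost 74≤222, sample rate 209≥64, accuracy 92.3≥86.4).
C: not dominated (best cost).
D: dominated by C (cost 58≤235, sample rate 572≥236, accuracy 99.5≥81.8).
E: dominated by C (cost 58≤237, sample rate 572≥290, accuracy 99.5≥86.3).
F: not dominated.
G: dominated by C (cost 58≤178, sample rate 572≥536, accuracy 99.5≥89.3).
H: not dominated (best sample rate).

C, F, H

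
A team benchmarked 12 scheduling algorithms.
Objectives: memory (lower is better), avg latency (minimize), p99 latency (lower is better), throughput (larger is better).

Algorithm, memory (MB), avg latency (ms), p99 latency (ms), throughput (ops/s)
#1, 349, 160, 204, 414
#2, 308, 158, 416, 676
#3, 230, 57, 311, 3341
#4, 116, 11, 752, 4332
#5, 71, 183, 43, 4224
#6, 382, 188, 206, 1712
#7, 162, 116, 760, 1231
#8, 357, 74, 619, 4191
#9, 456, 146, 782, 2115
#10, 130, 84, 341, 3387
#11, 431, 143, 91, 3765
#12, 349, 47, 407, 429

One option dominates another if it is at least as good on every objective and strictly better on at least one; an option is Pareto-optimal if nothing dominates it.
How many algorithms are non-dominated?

8

#1: not dominated.
#2: dominated by #3 (memory 230≤308, avg latency 57≤158, p99 latency 311≤416, throughput 3341≥676).
#3: not dominated.
#4: not dominated (best avg latency).
#5: not dominated (best memory).
#6: dominated by #5 (memory 71≤382, avg latency 183≤188, p99 latency 43≤206, throughput 4224≥1712).
#7: dominated by #4 (memory 116≤162, avg latency 11≤116, p99 latency 752≤760, throughput 4332≥1231).
#8: not dominated.
#9: dominated by #3 (memory 230≤456, avg latency 57≤146, p99 latency 311≤782, throughput 3341≥2115).
#10: not dominated.
#11: not dominated.
#12: not dominated.
Pareto-optimal: #1, #3, #4, #5, #8, #10, #11, #12 → 8.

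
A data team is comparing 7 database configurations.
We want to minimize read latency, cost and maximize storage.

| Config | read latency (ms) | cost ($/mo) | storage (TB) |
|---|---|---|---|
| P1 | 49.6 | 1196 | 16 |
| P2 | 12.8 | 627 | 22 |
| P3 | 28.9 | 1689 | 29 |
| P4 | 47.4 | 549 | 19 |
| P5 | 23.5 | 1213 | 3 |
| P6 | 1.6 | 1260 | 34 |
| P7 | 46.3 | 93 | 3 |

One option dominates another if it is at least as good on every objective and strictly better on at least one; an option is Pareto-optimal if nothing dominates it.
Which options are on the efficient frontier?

P1: dominated by P2 (read latency 12.8≤49.6, cost 627≤1196, storage 22≥16).
P2: not dominated.
P3: dominated by P6 (read latency 1.6≤28.9, cost 1260≤1689, storage 34≥29).
P4: not dominated.
P5: dominated by P2 (read latency 12.8≤23.5, cost 627≤1213, storage 22≥3).
P6: not dominated (best read latency).
P7: not dominated (best cost).

P2, P4, P6, P7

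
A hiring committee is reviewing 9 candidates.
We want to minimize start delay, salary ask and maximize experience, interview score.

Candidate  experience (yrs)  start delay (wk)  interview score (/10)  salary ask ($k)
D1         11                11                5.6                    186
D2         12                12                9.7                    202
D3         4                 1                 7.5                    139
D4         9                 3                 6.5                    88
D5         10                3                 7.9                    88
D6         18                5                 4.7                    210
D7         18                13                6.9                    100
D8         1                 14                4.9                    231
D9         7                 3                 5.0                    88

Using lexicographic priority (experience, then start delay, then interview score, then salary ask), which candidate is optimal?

First maximize experience: best is 18, kept {D6, D7}.
Then minimize start delay: best is 5, kept {D6}.

D6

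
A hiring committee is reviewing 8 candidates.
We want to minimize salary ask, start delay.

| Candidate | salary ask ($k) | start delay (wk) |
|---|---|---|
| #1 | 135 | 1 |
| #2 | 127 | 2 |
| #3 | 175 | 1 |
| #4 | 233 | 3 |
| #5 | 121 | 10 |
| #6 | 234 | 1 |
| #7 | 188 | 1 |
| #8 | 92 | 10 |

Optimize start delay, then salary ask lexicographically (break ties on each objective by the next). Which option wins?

#1

First minimize start delay: best is 1, kept {#1, #3, #6, #7}.
Then minimize salary ask: best is 135, kept {#1}.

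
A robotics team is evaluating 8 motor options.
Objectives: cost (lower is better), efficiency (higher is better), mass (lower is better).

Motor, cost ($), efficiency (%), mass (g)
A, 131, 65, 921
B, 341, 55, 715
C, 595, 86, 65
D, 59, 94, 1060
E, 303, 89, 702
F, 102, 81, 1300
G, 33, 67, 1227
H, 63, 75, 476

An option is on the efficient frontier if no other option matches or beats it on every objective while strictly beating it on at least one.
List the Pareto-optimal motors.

A: dominated by H (cost 63≤131, efficiency 75≥65, mass 476≤921).
B: dominated by E (cost 303≤341, efficiency 89≥55, mass 702≤715).
C: not dominated (best mass).
D: not dominated (best efficiency).
E: not dominated.
F: dominated by D (cost 59≤102, efficiency 94≥81, mass 1060≤1300).
G: not dominated (best cost).
H: not dominated.

C, D, E, G, H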